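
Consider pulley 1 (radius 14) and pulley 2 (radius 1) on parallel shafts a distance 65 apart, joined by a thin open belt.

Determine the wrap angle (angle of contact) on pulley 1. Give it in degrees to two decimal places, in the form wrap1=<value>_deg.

open belt: β = asin((r2−r1)/C) = asin(-13/65) = -11.5370°
wrap1 = π − 2β = 203.0739°
wrap2 = π + 2β = 156.9261°

wrap1=203.07_deg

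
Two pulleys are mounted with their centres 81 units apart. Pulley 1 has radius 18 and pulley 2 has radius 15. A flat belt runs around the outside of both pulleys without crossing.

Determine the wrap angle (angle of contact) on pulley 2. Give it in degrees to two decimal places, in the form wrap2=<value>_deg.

open belt: β = asin((r2−r1)/C) = asin(-3/81) = -2.1226°
wrap1 = π − 2β = 184.2451°
wrap2 = π + 2β = 175.7549°

wrap2=175.75_deg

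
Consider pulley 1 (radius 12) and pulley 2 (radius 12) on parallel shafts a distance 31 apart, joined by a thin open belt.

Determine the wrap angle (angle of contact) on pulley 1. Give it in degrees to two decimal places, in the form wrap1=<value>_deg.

wrap1=180.00_deg

open belt: β = asin((r2−r1)/C) = asin(0/31) = 0.0000°
wrap1 = π − 2β = 180.0000°
wrap2 = π + 2β = 180.0000°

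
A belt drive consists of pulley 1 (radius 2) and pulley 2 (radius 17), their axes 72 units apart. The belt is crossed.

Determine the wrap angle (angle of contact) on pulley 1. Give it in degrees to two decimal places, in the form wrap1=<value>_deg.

wrap1=210.60_deg

crossed belt: β = asin((r1+r2)/C) = asin(19/72) = 15.3009°
wrap1 = wrap2 = π + 2β = 210.6019°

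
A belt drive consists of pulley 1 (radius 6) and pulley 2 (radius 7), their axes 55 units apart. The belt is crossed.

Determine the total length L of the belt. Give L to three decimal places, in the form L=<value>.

L=153.928

crossed belt: β = asin((r1+r2)/C) = asin(13/55) = 13.6720°
wrap1 = wrap2 = π + 2β = 207.3440°
tangent length = C·cosβ = 53.4416
L = (r1+r2)·wrap + 2·C·cosβ = 13·3.6188 + 2·53.4416 = 153.9280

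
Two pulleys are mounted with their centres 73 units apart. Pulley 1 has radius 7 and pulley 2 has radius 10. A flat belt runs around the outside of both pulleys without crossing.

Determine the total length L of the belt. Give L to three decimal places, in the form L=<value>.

L=199.530

open belt: β = asin((r2−r1)/C) = asin(3/73) = 2.3553°
wrap1 = π − 2β = 175.2894°
wrap2 = π + 2β = 184.7106°
tangent length = C·cosβ = 72.9383
L = r1·wrap1 + r2·wrap2 + 2·C·cosβ = 7·3.0594 + 10·3.2238 + 2·72.9383 = 199.5304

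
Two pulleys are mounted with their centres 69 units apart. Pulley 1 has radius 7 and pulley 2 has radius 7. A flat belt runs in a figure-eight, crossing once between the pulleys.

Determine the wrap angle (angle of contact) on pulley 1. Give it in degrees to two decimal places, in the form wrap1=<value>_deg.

crossed belt: β = asin((r1+r2)/C) = asin(14/69) = 11.7065°
wrap1 = wrap2 = π + 2β = 203.4130°

wrap1=203.41_deg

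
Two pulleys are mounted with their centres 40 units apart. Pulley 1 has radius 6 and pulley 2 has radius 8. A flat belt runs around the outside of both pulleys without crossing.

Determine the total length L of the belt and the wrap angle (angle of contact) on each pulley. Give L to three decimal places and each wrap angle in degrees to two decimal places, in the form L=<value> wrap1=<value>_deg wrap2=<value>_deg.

L=124.082 wrap1=174.27_deg wrap2=185.73_deg

open belt: β = asin((r2−r1)/C) = asin(2/40) = 2.8660°
wrap1 = π − 2β = 174.2680°
wrap2 = π + 2β = 185.7320°
tangent length = C·cosβ = 39.9500
L = r1·wrap1 + r2·wrap2 + 2·C·cosβ = 6·3.0416 + 8·3.2416 + 2·39.9500 = 124.0823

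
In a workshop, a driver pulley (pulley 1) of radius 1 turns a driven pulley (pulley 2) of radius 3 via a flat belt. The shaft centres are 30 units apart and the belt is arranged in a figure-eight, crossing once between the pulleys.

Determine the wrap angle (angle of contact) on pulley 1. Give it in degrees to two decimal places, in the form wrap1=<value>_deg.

crossed belt: β = asin((r1+r2)/C) = asin(4/30) = 7.6623°
wrap1 = wrap2 = π + 2β = 195.3245°

wrap1=195.32_deg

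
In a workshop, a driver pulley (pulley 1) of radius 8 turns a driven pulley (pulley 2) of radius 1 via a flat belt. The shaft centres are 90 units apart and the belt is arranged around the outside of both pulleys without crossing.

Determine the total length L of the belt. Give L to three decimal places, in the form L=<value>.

open belt: β = asin((r2−r1)/C) = asin(-7/90) = -4.4608°
wrap1 = π − 2β = 188.9217°
wrap2 = π + 2β = 171.0783°
tangent length = C·cosβ = 89.7274
L = r1·wrap1 + r2·wrap2 + 2·C·cosβ = 8·3.2973 + 1·2.9859 + 2·89.7274 = 208.8191

L=208.819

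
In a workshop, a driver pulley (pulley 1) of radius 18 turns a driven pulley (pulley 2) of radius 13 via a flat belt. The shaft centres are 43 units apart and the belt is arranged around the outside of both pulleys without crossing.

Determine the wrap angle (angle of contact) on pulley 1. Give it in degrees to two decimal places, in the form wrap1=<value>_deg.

wrap1=193.35_deg

open belt: β = asin((r2−r1)/C) = asin(-5/43) = -6.6774°
wrap1 = π − 2β = 193.3548°
wrap2 = π + 2β = 166.6452°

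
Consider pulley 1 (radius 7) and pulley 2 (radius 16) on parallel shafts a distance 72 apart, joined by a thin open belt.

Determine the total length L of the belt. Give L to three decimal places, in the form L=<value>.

open belt: β = asin((r2−r1)/C) = asin(9/72) = 7.1808°
wrap1 = π − 2β = 165.6385°
wrap2 = π + 2β = 194.3615°
tangent length = C·cosβ = 71.4353
L = r1·wrap1 + r2·wrap2 + 2·C·cosβ = 7·2.8909 + 16·3.3922 + 2·71.4353 = 217.3831

L=217.383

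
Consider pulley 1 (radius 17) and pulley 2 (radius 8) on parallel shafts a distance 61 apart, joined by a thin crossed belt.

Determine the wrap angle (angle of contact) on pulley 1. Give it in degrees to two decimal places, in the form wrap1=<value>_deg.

wrap1=228.39_deg

crossed belt: β = asin((r1+r2)/C) = asin(25/61) = 24.1945°
wrap1 = wrap2 = π + 2β = 228.3891°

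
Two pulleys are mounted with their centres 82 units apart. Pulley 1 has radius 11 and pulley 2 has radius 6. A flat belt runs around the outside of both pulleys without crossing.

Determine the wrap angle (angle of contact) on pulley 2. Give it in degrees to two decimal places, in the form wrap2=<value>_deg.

open belt: β = asin((r2−r1)/C) = asin(-5/82) = -3.4958°
wrap1 = π − 2β = 186.9916°
wrap2 = π + 2β = 173.0084°

wrap2=173.01_deg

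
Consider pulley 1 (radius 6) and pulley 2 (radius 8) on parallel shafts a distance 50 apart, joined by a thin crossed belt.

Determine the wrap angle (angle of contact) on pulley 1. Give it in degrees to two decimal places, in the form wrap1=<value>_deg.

wrap1=212.52_deg

crossed belt: β = asin((r1+r2)/C) = asin(14/50) = 16.2602°
wrap1 = wrap2 = π + 2β = 212.5204°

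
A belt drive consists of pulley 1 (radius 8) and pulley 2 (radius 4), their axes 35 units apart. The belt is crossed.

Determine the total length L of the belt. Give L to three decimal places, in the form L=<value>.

crossed belt: β = asin((r1+r2)/C) = asin(12/35) = 20.0510°
wrap1 = wrap2 = π + 2β = 220.1021°
tangent length = C·cosβ = 32.8786
L = (r1+r2)·wrap + 2·C·cosβ = 12·3.8415 + 2·32.8786 = 111.8552

L=111.855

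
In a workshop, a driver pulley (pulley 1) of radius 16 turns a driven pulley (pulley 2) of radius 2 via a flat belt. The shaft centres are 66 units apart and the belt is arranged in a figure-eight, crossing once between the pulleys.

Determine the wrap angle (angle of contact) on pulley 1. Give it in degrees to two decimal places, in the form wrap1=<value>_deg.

wrap1=211.65_deg

crossed belt: β = asin((r1+r2)/C) = asin(18/66) = 15.8266°
wrap1 = wrap2 = π + 2β = 211.6532°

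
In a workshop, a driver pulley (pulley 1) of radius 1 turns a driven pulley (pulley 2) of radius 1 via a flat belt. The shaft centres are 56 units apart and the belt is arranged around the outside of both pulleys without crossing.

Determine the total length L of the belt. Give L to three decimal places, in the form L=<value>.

open belt: β = asin((r2−r1)/C) = asin(0/56) = 0.0000°
wrap1 = π − 2β = 180.0000°
wrap2 = π + 2β = 180.0000°
tangent length = C·cosβ = 56.0000
L = r1·wrap1 + r2·wrap2 + 2·C·cosβ = 1·3.1416 + 1·3.1416 + 2·56.0000 = 118.2832

L=118.283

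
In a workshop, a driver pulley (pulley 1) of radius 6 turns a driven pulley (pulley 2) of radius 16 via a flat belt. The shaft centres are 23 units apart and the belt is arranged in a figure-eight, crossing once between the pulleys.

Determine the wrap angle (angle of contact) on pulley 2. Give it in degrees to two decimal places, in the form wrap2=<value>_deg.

crossed belt: β = asin((r1+r2)/C) = asin(22/23) = 73.0426°
wrap1 = wrap2 = π + 2β = 326.0851°

wrap2=326.09_deg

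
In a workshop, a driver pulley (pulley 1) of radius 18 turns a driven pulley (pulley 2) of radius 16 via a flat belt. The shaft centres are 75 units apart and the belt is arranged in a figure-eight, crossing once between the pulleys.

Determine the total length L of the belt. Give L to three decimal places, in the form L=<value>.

crossed belt: β = asin((r1+r2)/C) = asin(34/75) = 26.9577°
wrap1 = wrap2 = π + 2β = 233.9155°
tangent length = C·cosβ = 66.8506
L = (r1+r2)·wrap + 2·C·cosβ = 34·4.0826 + 2·66.8506 = 272.5094

L=272.509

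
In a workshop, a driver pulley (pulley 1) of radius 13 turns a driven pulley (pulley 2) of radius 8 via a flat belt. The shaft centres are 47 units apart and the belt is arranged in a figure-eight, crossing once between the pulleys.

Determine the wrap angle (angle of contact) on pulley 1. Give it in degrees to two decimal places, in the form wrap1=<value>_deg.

wrap1=233.08_deg

crossed belt: β = asin((r1+r2)/C) = asin(21/47) = 26.5391°
wrap1 = wrap2 = π + 2β = 233.0782°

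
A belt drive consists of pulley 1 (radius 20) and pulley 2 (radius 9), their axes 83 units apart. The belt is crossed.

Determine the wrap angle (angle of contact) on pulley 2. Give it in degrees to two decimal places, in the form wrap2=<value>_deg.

wrap2=220.90_deg

crossed belt: β = asin((r1+r2)/C) = asin(29/83) = 20.4505°
wrap1 = wrap2 = π + 2β = 220.9009°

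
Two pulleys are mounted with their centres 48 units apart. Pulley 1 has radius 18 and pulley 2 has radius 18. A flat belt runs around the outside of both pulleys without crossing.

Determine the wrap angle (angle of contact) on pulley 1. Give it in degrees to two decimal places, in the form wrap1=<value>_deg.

open belt: β = asin((r2−r1)/C) = asin(0/48) = 0.0000°
wrap1 = π − 2β = 180.0000°
wrap2 = π + 2β = 180.0000°

wrap1=180.00_deg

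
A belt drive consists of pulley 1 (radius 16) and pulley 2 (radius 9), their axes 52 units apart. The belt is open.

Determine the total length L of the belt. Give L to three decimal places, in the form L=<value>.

open belt: β = asin((r2−r1)/C) = asin(-7/52) = -7.7364°
wrap1 = π − 2β = 195.4728°
wrap2 = π + 2β = 164.5272°
tangent length = C·cosβ = 51.5267
L = r1·wrap1 + r2·wrap2 + 2·C·cosβ = 16·3.4116 + 9·2.8715 + 2·51.5267 = 183.4836

L=183.484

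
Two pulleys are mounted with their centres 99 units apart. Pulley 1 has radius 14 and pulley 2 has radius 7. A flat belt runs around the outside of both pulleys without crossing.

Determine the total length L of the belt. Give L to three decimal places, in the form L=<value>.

L=264.469

open belt: β = asin((r2−r1)/C) = asin(-7/99) = -4.0546°
wrap1 = π − 2β = 188.1092°
wrap2 = π + 2β = 171.8908°
tangent length = C·cosβ = 98.7522
L = r1·wrap1 + r2·wrap2 + 2·C·cosβ = 14·3.2831 + 7·3.0001 + 2·98.7522 = 264.4686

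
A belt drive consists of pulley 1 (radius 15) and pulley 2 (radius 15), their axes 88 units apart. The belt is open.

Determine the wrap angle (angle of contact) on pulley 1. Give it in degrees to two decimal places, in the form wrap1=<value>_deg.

wrap1=180.00_deg

open belt: β = asin((r2−r1)/C) = asin(0/88) = 0.0000°
wrap1 = π − 2β = 180.0000°
wrap2 = π + 2β = 180.0000°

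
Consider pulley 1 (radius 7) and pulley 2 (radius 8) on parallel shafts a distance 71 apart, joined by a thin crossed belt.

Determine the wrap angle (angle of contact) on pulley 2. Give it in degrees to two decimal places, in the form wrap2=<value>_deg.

wrap2=204.39_deg

crossed belt: β = asin((r1+r2)/C) = asin(15/71) = 12.1966°
wrap1 = wrap2 = π + 2β = 204.3933°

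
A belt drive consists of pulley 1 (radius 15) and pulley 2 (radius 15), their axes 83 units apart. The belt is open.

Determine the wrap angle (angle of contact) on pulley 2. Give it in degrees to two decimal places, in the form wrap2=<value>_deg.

open belt: β = asin((r2−r1)/C) = asin(0/83) = 0.0000°
wrap1 = π − 2β = 180.0000°
wrap2 = π + 2β = 180.0000°

wrap2=180.00_deg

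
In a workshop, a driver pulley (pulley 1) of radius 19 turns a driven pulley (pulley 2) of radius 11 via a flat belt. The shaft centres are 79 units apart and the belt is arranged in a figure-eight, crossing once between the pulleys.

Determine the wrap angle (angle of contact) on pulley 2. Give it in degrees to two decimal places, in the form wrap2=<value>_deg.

wrap2=224.64_deg

crossed belt: β = asin((r1+r2)/C) = asin(30/79) = 22.3180°
wrap1 = wrap2 = π + 2β = 224.6360°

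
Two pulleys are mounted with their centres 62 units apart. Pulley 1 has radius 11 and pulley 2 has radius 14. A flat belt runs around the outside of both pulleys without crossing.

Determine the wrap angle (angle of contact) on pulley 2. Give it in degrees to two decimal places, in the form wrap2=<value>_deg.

wrap2=185.55_deg

open belt: β = asin((r2−r1)/C) = asin(3/62) = 2.7735°
wrap1 = π − 2β = 174.4531°
wrap2 = π + 2β = 185.5469°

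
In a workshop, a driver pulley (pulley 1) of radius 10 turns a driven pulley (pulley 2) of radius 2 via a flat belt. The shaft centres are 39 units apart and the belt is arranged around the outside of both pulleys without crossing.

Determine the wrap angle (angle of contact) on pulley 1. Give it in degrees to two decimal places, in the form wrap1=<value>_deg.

open belt: β = asin((r2−r1)/C) = asin(-8/39) = -11.8370°
wrap1 = π − 2β = 203.6740°
wrap2 = π + 2β = 156.3260°

wrap1=203.67_deg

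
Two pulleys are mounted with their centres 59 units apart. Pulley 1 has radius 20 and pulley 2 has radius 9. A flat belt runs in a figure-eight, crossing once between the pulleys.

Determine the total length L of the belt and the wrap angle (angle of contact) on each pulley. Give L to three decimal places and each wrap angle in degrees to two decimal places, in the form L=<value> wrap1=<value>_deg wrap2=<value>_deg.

crossed belt: β = asin((r1+r2)/C) = asin(29/59) = 29.4409°
wrap1 = wrap2 = π + 2β = 238.8818°
tangent length = C·cosβ = 51.3809
L = (r1+r2)·wrap + 2·C·cosβ = 29·4.1693 + 2·51.3809 = 223.6708

L=223.671 wrap1=238.88_deg wrap2=238.88_deg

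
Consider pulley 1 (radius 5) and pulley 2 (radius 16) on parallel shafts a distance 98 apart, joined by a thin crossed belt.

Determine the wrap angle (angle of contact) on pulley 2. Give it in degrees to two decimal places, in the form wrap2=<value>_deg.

wrap2=204.75_deg

crossed belt: β = asin((r1+r2)/C) = asin(21/98) = 12.3736°
wrap1 = wrap2 = π + 2β = 204.7473°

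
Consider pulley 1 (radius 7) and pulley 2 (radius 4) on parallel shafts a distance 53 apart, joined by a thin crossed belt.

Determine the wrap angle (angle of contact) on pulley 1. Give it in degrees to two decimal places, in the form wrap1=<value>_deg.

wrap1=203.96_deg

crossed belt: β = asin((r1+r2)/C) = asin(11/53) = 11.9786°
wrap1 = wrap2 = π + 2β = 203.9573°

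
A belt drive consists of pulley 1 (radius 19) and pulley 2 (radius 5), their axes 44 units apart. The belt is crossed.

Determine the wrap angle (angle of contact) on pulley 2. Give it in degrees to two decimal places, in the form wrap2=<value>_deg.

crossed belt: β = asin((r1+r2)/C) = asin(24/44) = 33.0557°
wrap1 = wrap2 = π + 2β = 246.1115°

wrap2=246.11_deg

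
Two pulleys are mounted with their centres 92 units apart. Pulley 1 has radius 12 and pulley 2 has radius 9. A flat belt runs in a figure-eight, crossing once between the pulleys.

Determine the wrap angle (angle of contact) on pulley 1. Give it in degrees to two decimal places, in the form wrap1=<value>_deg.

wrap1=206.39_deg

crossed belt: β = asin((r1+r2)/C) = asin(21/92) = 13.1947°
wrap1 = wrap2 = π + 2β = 206.3894°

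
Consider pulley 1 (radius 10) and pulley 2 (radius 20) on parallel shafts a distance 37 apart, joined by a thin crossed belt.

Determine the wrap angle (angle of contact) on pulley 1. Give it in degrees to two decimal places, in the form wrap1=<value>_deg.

crossed belt: β = asin((r1+r2)/C) = asin(30/37) = 54.1752°
wrap1 = wrap2 = π + 2β = 288.3505°

wrap1=288.35_deg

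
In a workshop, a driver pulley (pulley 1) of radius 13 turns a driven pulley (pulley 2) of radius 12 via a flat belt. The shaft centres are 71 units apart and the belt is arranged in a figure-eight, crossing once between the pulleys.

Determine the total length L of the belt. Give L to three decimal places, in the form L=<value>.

L=229.437

crossed belt: β = asin((r1+r2)/C) = asin(25/71) = 20.6166°
wrap1 = wrap2 = π + 2β = 221.2332°
tangent length = C·cosβ = 66.4530
L = (r1+r2)·wrap + 2·C·cosβ = 25·3.8612 + 2·66.4530 = 229.4372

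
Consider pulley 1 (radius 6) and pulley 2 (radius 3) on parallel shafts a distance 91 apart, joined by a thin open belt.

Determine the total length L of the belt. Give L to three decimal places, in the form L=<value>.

open belt: β = asin((r2−r1)/C) = asin(-3/91) = -1.8892°
wrap1 = π − 2β = 183.7784°
wrap2 = π + 2β = 176.2216°
tangent length = C·cosβ = 90.9505
L = r1·wrap1 + r2·wrap2 + 2·C·cosβ = 6·3.2075 + 3·3.0756 + 2·90.9505 = 210.3732

L=210.373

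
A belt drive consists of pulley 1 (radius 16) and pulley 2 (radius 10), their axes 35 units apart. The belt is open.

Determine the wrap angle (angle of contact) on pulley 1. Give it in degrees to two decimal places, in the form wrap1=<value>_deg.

wrap1=199.74_deg

open belt: β = asin((r2−r1)/C) = asin(-6/35) = -9.8709°
wrap1 = π − 2β = 199.7418°
wrap2 = π + 2β = 160.2582°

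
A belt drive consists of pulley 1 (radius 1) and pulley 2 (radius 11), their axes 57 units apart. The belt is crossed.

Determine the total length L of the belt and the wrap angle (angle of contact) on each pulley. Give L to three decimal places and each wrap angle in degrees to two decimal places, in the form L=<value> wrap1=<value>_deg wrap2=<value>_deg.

crossed belt: β = asin((r1+r2)/C) = asin(12/57) = 12.1532°
wrap1 = wrap2 = π + 2β = 204.3064°
tangent length = C·cosβ = 55.7225
L = (r1+r2)·wrap + 2·C·cosβ = 12·3.5658 + 2·55.7225 = 154.2349

L=154.235 wrap1=204.31_deg wrap2=204.31_deg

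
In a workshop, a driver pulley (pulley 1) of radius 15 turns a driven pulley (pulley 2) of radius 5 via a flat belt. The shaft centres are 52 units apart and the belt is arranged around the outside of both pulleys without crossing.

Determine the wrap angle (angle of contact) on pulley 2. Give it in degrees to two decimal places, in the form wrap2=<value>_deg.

wrap2=157.83_deg

open belt: β = asin((r2−r1)/C) = asin(-10/52) = -11.0875°
wrap1 = π − 2β = 202.1750°
wrap2 = π + 2β = 157.8250°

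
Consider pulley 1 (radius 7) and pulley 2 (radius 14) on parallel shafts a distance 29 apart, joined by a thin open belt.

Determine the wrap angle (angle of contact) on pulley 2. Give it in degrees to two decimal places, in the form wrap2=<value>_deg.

wrap2=207.94_deg

open belt: β = asin((r2−r1)/C) = asin(7/29) = 13.9680°
wrap1 = π − 2β = 152.0641°
wrap2 = π + 2β = 207.9359°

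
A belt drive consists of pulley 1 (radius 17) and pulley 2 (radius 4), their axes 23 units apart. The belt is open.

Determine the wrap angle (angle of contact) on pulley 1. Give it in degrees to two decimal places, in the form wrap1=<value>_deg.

wrap1=248.83_deg

open belt: β = asin((r2−r1)/C) = asin(-13/23) = -34.4174°
wrap1 = π − 2β = 248.8348°
wrap2 = π + 2β = 111.1652°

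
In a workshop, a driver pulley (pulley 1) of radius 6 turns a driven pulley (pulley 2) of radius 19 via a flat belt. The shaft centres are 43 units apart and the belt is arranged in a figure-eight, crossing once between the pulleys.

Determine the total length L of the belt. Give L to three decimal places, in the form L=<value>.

L=179.533

crossed belt: β = asin((r1+r2)/C) = asin(25/43) = 35.5487°
wrap1 = wrap2 = π + 2β = 251.0975°
tangent length = C·cosβ = 34.9857
L = (r1+r2)·wrap + 2·C·cosβ = 25·4.3825 + 2·34.9857 = 179.5334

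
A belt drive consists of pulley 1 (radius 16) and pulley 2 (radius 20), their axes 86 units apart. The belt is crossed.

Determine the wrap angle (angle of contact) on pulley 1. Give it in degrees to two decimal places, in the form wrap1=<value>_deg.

crossed belt: β = asin((r1+r2)/C) = asin(36/86) = 24.7465°
wrap1 = wrap2 = π + 2β = 229.4930°

wrap1=229.49_deg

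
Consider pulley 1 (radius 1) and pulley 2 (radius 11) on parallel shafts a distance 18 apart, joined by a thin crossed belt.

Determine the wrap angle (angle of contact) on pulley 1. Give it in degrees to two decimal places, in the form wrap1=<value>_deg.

wrap1=263.62_deg

crossed belt: β = asin((r1+r2)/C) = asin(12/18) = 41.8103°
wrap1 = wrap2 = π + 2β = 263.6206°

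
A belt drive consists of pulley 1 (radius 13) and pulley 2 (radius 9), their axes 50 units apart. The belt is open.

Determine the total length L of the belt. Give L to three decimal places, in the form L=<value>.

L=169.435

open belt: β = asin((r2−r1)/C) = asin(-4/50) = -4.5886°
wrap1 = π − 2β = 189.1771°
wrap2 = π + 2β = 170.8229°
tangent length = C·cosβ = 49.8397
L = r1·wrap1 + r2·wrap2 + 2·C·cosβ = 13·3.3018 + 9·2.9814 + 2·49.8397 = 169.4352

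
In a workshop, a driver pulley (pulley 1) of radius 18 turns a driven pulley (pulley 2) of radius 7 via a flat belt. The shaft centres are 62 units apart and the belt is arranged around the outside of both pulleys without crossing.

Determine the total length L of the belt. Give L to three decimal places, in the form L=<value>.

L=204.497

open belt: β = asin((r2−r1)/C) = asin(-11/62) = -10.2195°
wrap1 = π − 2β = 200.4390°
wrap2 = π + 2β = 159.5610°
tangent length = C·cosβ = 61.0164
L = r1·wrap1 + r2·wrap2 + 2·C·cosβ = 18·3.4983 + 7·2.7849 + 2·61.0164 = 204.4966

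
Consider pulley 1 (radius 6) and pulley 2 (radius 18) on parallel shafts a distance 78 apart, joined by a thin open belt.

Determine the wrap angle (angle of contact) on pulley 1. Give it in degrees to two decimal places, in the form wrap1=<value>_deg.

wrap1=162.30_deg

open belt: β = asin((r2−r1)/C) = asin(12/78) = 8.8499°
wrap1 = π − 2β = 162.3002°
wrap2 = π + 2β = 197.6998°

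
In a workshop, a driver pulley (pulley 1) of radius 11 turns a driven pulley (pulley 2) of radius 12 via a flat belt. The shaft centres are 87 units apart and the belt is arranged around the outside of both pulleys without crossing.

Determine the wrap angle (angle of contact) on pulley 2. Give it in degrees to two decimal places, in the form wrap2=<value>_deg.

open belt: β = asin((r2−r1)/C) = asin(1/87) = 0.6586°
wrap1 = π − 2β = 178.6828°
wrap2 = π + 2β = 181.3172°

wrap2=181.32_deg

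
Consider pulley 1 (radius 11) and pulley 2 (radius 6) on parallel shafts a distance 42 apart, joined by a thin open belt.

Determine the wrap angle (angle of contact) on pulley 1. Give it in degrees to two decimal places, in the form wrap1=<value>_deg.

wrap1=193.67_deg

open belt: β = asin((r2−r1)/C) = asin(-5/42) = -6.8371°
wrap1 = π − 2β = 193.6743°
wrap2 = π + 2β = 166.3257°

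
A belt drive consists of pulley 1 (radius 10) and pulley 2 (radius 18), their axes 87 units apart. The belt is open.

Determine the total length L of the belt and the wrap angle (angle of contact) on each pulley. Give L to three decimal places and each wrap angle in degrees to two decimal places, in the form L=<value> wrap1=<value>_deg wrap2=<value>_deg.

L=262.701 wrap1=169.45_deg wrap2=190.55_deg

open belt: β = asin((r2−r1)/C) = asin(8/87) = 5.2760°
wrap1 = π − 2β = 169.4479°
wrap2 = π + 2β = 190.5521°
tangent length = C·cosβ = 86.6314
L = r1·wrap1 + r2·wrap2 + 2·C·cosβ = 10·2.9574 + 18·3.3258 + 2·86.6314 = 262.7007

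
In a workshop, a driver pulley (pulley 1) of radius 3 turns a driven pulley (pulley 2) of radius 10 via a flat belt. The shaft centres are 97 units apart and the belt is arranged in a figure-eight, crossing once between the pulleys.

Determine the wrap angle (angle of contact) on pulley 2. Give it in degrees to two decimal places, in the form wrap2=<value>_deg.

wrap2=195.40_deg

crossed belt: β = asin((r1+r2)/C) = asin(13/97) = 7.7020°
wrap1 = wrap2 = π + 2β = 195.4040°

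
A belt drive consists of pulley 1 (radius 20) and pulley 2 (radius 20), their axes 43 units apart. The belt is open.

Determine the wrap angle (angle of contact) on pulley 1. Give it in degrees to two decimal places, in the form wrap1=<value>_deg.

wrap1=180.00_deg

open belt: β = asin((r2−r1)/C) = asin(0/43) = 0.0000°
wrap1 = π − 2β = 180.0000°
wrap2 = π + 2β = 180.0000°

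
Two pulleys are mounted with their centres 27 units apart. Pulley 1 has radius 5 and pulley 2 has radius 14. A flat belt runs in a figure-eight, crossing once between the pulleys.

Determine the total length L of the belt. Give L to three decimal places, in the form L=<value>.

L=127.720

crossed belt: β = asin((r1+r2)/C) = asin(19/27) = 44.7249°
wrap1 = wrap2 = π + 2β = 269.4498°
tangent length = C·cosβ = 19.1833
L = (r1+r2)·wrap + 2·C·cosβ = 19·4.7028 + 2·19.1833 = 127.7196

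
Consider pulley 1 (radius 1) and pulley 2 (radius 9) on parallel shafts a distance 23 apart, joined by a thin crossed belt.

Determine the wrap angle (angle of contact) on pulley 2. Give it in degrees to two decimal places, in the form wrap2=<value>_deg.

crossed belt: β = asin((r1+r2)/C) = asin(10/23) = 25.7715°
wrap1 = wrap2 = π + 2β = 231.5429°

wrap2=231.54_deg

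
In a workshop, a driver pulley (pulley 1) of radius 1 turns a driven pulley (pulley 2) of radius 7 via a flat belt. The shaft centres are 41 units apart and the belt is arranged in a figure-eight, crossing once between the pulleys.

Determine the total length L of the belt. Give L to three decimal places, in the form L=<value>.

L=108.699

crossed belt: β = asin((r1+r2)/C) = asin(8/41) = 11.2518°
wrap1 = wrap2 = π + 2β = 202.5037°
tangent length = C·cosβ = 40.2119
L = (r1+r2)·wrap + 2·C·cosβ = 8·3.5344 + 2·40.2119 = 108.6987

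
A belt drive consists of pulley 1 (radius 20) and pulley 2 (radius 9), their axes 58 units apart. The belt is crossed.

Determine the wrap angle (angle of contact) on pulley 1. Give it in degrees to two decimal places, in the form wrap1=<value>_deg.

wrap1=240.00_deg

crossed belt: β = asin((r1+r2)/C) = asin(29/58) = 30.0000°
wrap1 = wrap2 = π + 2β = 240.0000°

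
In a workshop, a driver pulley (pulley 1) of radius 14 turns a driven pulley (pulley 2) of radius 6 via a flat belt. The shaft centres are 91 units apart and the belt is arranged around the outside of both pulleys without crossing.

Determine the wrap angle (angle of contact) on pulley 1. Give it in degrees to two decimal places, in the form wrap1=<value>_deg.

open belt: β = asin((r2−r1)/C) = asin(-8/91) = -5.0435°
wrap1 = π − 2β = 190.0870°
wrap2 = π + 2β = 169.9130°

wrap1=190.09_deg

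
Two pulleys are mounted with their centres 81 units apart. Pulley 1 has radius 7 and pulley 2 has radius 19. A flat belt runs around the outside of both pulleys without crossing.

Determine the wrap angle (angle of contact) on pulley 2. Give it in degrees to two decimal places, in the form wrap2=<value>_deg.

open belt: β = asin((r2−r1)/C) = asin(12/81) = 8.5196°
wrap1 = π − 2β = 162.9608°
wrap2 = π + 2β = 197.0392°

wrap2=197.04_deg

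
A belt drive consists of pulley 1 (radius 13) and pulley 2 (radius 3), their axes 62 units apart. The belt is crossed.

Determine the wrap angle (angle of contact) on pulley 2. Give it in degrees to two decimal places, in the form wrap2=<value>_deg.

wrap2=209.91_deg

crossed belt: β = asin((r1+r2)/C) = asin(16/62) = 14.9552°
wrap1 = wrap2 = π + 2β = 209.9105°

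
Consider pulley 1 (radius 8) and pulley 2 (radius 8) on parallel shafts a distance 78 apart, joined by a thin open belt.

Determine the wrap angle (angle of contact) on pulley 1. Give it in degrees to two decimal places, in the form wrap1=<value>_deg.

open belt: β = asin((r2−r1)/C) = asin(0/78) = 0.0000°
wrap1 = π − 2β = 180.0000°
wrap2 = π + 2β = 180.0000°

wrap1=180.00_deg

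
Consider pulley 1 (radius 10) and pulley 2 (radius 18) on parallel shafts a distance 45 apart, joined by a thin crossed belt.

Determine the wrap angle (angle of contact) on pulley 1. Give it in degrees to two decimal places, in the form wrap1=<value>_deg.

crossed belt: β = asin((r1+r2)/C) = asin(28/45) = 38.4786°
wrap1 = wrap2 = π + 2β = 256.9572°

wrap1=256.96_deg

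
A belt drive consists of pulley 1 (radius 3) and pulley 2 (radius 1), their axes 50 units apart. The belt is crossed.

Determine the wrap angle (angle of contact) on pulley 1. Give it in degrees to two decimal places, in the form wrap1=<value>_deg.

crossed belt: β = asin((r1+r2)/C) = asin(4/50) = 4.5886°
wrap1 = wrap2 = π + 2β = 189.1771°

wrap1=189.18_deg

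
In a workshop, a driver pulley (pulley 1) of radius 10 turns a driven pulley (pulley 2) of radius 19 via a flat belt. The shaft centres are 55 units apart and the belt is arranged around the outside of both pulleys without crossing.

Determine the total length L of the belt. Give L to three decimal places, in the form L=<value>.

L=202.582

open belt: β = asin((r2−r1)/C) = asin(9/55) = 9.4180°
wrap1 = π − 2β = 161.1639°
wrap2 = π + 2β = 198.8361°
tangent length = C·cosβ = 54.2586
L = r1·wrap1 + r2·wrap2 + 2·C·cosβ = 10·2.8128 + 19·3.4703 + 2·54.2586 = 202.5822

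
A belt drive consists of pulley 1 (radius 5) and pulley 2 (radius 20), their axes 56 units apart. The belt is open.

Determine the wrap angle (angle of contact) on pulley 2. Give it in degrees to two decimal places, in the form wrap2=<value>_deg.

wrap2=211.07_deg

open belt: β = asin((r2−r1)/C) = asin(15/56) = 15.5368°
wrap1 = π − 2β = 148.9264°
wrap2 = π + 2β = 211.0736°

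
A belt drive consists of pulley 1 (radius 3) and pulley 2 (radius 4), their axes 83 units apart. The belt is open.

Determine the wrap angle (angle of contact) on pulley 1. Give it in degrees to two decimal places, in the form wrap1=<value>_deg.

open belt: β = asin((r2−r1)/C) = asin(1/83) = 0.6903°
wrap1 = π − 2β = 178.6193°
wrap2 = π + 2β = 181.3807°

wrap1=178.62_deg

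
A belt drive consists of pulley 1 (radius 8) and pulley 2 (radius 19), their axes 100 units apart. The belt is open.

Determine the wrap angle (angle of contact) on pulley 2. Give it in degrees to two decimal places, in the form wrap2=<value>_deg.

open belt: β = asin((r2−r1)/C) = asin(11/100) = 6.3153°
wrap1 = π − 2β = 167.3694°
wrap2 = π + 2β = 192.6306°

wrap2=192.63_deg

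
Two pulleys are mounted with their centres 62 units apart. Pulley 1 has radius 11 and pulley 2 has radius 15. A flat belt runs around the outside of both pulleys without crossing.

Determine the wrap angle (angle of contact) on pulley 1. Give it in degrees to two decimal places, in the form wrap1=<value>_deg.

open belt: β = asin((r2−r1)/C) = asin(4/62) = 3.6991°
wrap1 = π − 2β = 172.6019°
wrap2 = π + 2β = 187.3981°

wrap1=172.60_deg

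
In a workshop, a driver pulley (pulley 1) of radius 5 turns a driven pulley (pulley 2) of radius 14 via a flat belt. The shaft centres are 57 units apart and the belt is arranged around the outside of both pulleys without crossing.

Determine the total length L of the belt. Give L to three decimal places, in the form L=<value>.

L=175.114

open belt: β = asin((r2−r1)/C) = asin(9/57) = 9.0847°
wrap1 = π − 2β = 161.8306°
wrap2 = π + 2β = 198.1694°
tangent length = C·cosβ = 56.2850
L = r1·wrap1 + r2·wrap2 + 2·C·cosβ = 5·2.8245 + 14·3.4587 + 2·56.2850 = 175.1143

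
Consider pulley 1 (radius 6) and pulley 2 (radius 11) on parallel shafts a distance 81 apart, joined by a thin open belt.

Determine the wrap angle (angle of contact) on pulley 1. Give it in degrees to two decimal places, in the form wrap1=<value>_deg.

open belt: β = asin((r2−r1)/C) = asin(5/81) = 3.5390°
wrap1 = π − 2β = 172.9219°
wrap2 = π + 2β = 187.0781°

wrap1=172.92_deg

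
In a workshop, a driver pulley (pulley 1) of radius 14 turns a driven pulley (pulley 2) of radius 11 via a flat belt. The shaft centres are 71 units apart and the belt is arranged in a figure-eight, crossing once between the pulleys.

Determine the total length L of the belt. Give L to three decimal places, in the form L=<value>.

crossed belt: β = asin((r1+r2)/C) = asin(25/71) = 20.6166°
wrap1 = wrap2 = π + 2β = 221.2332°
tangent length = C·cosβ = 66.4530
L = (r1+r2)·wrap + 2·C·cosβ = 25·3.8612 + 2·66.4530 = 229.4372

L=229.437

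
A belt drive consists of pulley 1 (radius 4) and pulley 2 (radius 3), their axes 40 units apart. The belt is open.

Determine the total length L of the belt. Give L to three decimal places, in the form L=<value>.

L=102.016

open belt: β = asin((r2−r1)/C) = asin(-1/40) = -1.4325°
wrap1 = π − 2β = 182.8651°
wrap2 = π + 2β = 177.1349°
tangent length = C·cosβ = 39.9875
L = r1·wrap1 + r2·wrap2 + 2·C·cosβ = 4·3.1916 + 3·3.0916 + 2·39.9875 = 102.0161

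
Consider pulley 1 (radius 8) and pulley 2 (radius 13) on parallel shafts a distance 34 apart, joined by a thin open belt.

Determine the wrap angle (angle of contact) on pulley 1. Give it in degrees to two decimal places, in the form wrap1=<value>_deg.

wrap1=163.09_deg

open belt: β = asin((r2−r1)/C) = asin(5/34) = 8.4565°
wrap1 = π − 2β = 163.0870°
wrap2 = π + 2β = 196.9130°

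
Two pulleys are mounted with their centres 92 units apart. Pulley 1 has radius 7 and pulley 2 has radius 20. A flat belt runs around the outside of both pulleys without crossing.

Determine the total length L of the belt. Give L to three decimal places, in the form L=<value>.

L=270.663

open belt: β = asin((r2−r1)/C) = asin(13/92) = 8.1233°
wrap1 = π − 2β = 163.7533°
wrap2 = π + 2β = 196.2467°
tangent length = C·cosβ = 91.0769
L = r1·wrap1 + r2·wrap2 + 2·C·cosβ = 7·2.8580 + 20·3.4252 + 2·91.0769 = 270.6630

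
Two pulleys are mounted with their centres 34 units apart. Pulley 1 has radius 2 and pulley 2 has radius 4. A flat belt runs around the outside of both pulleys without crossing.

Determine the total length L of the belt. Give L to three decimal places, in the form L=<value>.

L=86.967

open belt: β = asin((r2−r1)/C) = asin(2/34) = 3.3723°
wrap1 = π − 2β = 173.2554°
wrap2 = π + 2β = 186.7446°
tangent length = C·cosβ = 33.9411
L = r1·wrap1 + r2·wrap2 + 2·C·cosβ = 2·3.0239 + 4·3.2593 + 2·33.9411 = 86.9672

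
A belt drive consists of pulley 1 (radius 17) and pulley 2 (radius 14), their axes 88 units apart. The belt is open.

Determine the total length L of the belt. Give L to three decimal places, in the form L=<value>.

open belt: β = asin((r2−r1)/C) = asin(-3/88) = -1.9536°
wrap1 = π − 2β = 183.9073°
wrap2 = π + 2β = 176.0927°
tangent length = C·cosβ = 87.9488
L = r1·wrap1 + r2·wrap2 + 2·C·cosβ = 17·3.2098 + 14·3.0734 + 2·87.9488 = 273.4917

L=273.492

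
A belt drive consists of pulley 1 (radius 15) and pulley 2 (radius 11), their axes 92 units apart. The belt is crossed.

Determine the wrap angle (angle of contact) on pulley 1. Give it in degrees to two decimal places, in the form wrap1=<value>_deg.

wrap1=212.83_deg

crossed belt: β = asin((r1+r2)/C) = asin(26/92) = 16.4160°
wrap1 = wrap2 = π + 2β = 212.8319°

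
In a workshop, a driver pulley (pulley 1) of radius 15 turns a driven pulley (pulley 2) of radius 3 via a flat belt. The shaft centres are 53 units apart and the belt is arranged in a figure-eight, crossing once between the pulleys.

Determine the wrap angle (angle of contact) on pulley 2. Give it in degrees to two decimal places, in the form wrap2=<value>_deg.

wrap2=219.71_deg

crossed belt: β = asin((r1+r2)/C) = asin(18/53) = 19.8539°
wrap1 = wrap2 = π + 2β = 219.7078°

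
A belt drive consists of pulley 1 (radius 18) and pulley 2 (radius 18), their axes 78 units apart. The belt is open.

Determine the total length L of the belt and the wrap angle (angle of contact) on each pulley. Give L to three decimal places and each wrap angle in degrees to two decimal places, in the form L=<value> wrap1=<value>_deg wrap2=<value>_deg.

L=269.097 wrap1=180.00_deg wrap2=180.00_deg

open belt: β = asin((r2−r1)/C) = asin(0/78) = 0.0000°
wrap1 = π − 2β = 180.0000°
wrap2 = π + 2β = 180.0000°
tangent length = C·cosβ = 78.0000
L = r1·wrap1 + r2·wrap2 + 2·C·cosβ = 18·3.1416 + 18·3.1416 + 2·78.0000 = 269.0973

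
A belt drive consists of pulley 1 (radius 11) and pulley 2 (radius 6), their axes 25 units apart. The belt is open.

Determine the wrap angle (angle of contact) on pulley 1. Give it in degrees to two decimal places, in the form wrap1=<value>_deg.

open belt: β = asin((r2−r1)/C) = asin(-5/25) = -11.5370°
wrap1 = π − 2β = 203.0739°
wrap2 = π + 2β = 156.9261°

wrap1=203.07_deg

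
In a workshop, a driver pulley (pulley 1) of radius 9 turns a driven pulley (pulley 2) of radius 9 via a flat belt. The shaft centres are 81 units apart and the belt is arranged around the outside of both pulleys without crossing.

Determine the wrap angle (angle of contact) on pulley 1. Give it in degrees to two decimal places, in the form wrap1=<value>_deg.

open belt: β = asin((r2−r1)/C) = asin(0/81) = 0.0000°
wrap1 = π − 2β = 180.0000°
wrap2 = π + 2β = 180.0000°

wrap1=180.00_deg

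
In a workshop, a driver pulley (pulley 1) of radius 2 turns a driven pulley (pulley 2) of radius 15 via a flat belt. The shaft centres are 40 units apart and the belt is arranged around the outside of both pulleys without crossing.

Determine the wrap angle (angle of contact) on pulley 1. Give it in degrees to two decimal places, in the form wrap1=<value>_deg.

wrap1=142.07_deg

open belt: β = asin((r2−r1)/C) = asin(13/40) = 18.9656°
wrap1 = π − 2β = 142.0689°
wrap2 = π + 2β = 217.9311°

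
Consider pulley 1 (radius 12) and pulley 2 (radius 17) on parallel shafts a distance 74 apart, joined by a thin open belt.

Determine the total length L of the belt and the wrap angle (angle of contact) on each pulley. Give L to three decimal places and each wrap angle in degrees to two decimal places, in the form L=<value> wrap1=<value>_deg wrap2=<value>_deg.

open belt: β = asin((r2−r1)/C) = asin(5/74) = 3.8743°
wrap1 = π − 2β = 172.2514°
wrap2 = π + 2β = 187.7486°
tangent length = C·cosβ = 73.8309
L = r1·wrap1 + r2·wrap2 + 2·C·cosβ = 12·3.0064 + 17·3.2768 + 2·73.8309 = 239.4442

L=239.444 wrap1=172.25_deg wrap2=187.75_deg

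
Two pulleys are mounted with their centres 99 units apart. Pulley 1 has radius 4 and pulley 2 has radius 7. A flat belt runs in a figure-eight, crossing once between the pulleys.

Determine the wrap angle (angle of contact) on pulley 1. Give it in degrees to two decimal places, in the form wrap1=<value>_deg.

crossed belt: β = asin((r1+r2)/C) = asin(11/99) = 6.3794°
wrap1 = wrap2 = π + 2β = 192.7587°

wrap1=192.76_deg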